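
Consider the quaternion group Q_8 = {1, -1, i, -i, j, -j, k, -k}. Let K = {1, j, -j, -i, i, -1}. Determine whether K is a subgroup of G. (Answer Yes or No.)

|K| = 6 does not divide |G| = 8, so by Lagrange K is not a subgroup.

No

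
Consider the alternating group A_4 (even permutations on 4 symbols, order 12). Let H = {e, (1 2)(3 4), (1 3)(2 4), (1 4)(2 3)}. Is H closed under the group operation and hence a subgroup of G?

Yes

|H| = 4 divides |G| = 12, consistent with Lagrange.
H contains the identity, every element's inverse is in H, and H is closed under ∘: it is a subgroup.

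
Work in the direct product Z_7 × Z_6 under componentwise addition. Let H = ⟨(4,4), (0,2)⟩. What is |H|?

|⟨(4,4)⟩| = 21 and |⟨(0,2)⟩| = 3, so |H| is a multiple of lcm(21, 3) = 21 and divides |G| = 42.
Closing under the operation: H = {(0,0), (0,2), (0,4), (1,0), (1,2), (1,4), (2,0), (2,2), (2,4), (3,0), (3,2), (3,4), (4,0), (4,2), (4,4), (5,0), (5,2), (5,4), (6,0), (6,2), (6,4)}, so |H| = 21.

21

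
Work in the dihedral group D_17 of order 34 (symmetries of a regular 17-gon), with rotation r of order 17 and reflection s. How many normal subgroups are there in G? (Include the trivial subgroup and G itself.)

3

G has 20 subgroups. Checking conjugation-invariance by order — order 1: 1/1 normal; order 2: 0/17 normal; order 17: 1/1 normal; order 34: 1/1 normal.
Total normal subgroups: 3.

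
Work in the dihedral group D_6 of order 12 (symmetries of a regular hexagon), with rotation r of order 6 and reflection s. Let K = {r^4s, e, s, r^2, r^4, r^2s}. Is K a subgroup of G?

|K| = 6 divides |G| = 12, consistent with Lagrange.
K contains the identity, every element's inverse is in K, and K is closed under ·: it is a subgroup.

Yes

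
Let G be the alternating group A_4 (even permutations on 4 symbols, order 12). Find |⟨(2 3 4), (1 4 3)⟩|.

|⟨(2 3 4)⟩| = 3 and |⟨(1 4 3)⟩| = 3, so |H| is a multiple of lcm(3, 3) = 3 and divides |G| = 12.
Closing {(2 3 4), (1 4 3)} under the group operation gives all of G, so |H| = 12.

12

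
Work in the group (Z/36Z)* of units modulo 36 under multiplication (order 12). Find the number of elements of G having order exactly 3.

2

The elements of order 3 are: 13, 25.
That's 2.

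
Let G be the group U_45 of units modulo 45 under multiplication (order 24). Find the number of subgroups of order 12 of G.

3

|G| = 24 and 12 | 24, so subgroups of order 12 are possible by Lagrange.
The subgroups of order 12 are: {1, 4, 11, 14, 16, 19, 26, 29, 31, 34, 41, 44}; {1, 4, 7, 13, 16, 19, 22, 28, 31, 34, 37, 43}; {1, 2, 4, 8, 16, 17, 19, 23, 31, 32, 34, 38}.
So G has 3 subgroups of order 12.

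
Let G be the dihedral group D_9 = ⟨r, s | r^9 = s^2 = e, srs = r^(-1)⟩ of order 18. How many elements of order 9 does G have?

The elements of order 9 are: r, r^2, r^4, r^5, r^7, r^8.
That's 6.

6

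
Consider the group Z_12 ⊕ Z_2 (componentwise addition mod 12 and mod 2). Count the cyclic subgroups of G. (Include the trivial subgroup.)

A cyclic subgroup of order d is generated by each of its φ(d) elements of order d, so the cyclic subgroups of order d number (#elements of order d)/φ(d).
Cyclic subgroups by order — order 1: 1; order 2: 3; order 3: 1; order 4: 2; order 6: 3; order 12: 2.
Total: 12.

12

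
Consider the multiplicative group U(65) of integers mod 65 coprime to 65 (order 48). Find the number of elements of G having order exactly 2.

3

The elements of order 2 are: 14, 51, 64.
That's 3.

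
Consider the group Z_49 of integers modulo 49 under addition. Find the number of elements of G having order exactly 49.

42

In a cyclic group of order 49, the number of elements of order d (for d | 49) is φ(d).
φ(49) = 42.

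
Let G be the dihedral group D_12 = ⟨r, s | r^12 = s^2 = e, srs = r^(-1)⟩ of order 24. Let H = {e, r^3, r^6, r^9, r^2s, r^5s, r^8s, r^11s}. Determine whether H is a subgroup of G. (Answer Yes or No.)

Yes

|H| = 8 divides |G| = 24, consistent with Lagrange.
H contains the identity, every element's inverse is in H, and H is closed under ·: it is a subgroup.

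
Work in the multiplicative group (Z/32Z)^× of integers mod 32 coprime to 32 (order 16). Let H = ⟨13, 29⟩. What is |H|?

|⟨13⟩| = 8 and |⟨29⟩| = 8, so |H| is a multiple of lcm(8, 8) = 8 and divides |G| = 16.
Closing under the operation: H = {1, 5, 9, 13, 17, 21, 25, 29}, so |H| = 8.

8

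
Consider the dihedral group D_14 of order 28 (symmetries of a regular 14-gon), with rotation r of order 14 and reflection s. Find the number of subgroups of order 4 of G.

|G| = 28 and 4 | 28, so subgroups of order 4 are possible by Lagrange.
The subgroups of order 4 are: {e, r^7, r^3s, r^10s}; {e, r^7, r^4s, r^11s}; {e, r^7, r^5s, r^12s}; {e, r^7, r^6s, r^13s}; … (7 in all).
So G has 7 subgroups of order 4.

7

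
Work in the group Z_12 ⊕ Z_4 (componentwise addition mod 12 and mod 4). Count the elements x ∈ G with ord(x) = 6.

An element (a,b) has order lcm(ord(a), ord(b)); count pairs with lcm equal to 6.
Enumerating gives 6 such elements.

6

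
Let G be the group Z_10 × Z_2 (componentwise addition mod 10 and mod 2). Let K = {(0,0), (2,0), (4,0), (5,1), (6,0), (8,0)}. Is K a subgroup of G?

No

|K| = 6 does not divide |G| = 20, so by Lagrange K is not a subgroup.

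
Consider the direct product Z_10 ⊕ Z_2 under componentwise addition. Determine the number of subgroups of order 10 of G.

3

|G| = 20 and 10 | 20, so subgroups of order 10 are possible by Lagrange.
The subgroups of order 10 are: {(0,0), (0,1), (2,0), (2,1), (4,0), (4,1), (6,0), (6,1), (8,0), (8,1)}; {(0,0), (1,0), (2,0), (3,0), (4,0), (5,0), (6,0), (7,0), (8,0), (9,0)}; {(0,0), (1,1), (2,0), (3,1), (4,0), (5,1), (6,0), (7,1), (8,0), (9,1)}.
So G has 3 subgroups of order 10.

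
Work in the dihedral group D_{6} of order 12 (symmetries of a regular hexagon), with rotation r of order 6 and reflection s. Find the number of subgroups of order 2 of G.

|G| = 12 and 2 | 12, so subgroups of order 2 are possible by Lagrange.
The subgroups of order 2 are: {e, r^2s}; {e, r^3}; {e, r^3s}; {e, r^4s}; … (7 in all).
So G has 7 subgroups of order 2.

7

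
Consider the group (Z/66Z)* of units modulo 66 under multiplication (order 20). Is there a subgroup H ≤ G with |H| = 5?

Yes

5 | 20. A subgroup of order 5 is {1, 25, 31, 37, 49}.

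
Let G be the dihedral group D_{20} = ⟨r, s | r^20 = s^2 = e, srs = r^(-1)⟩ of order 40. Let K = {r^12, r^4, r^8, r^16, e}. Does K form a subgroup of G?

|K| = 5 divides |G| = 40, consistent with Lagrange.
K contains the identity, every element's inverse is in K, and K is closed under ·: it is a subgroup.
In fact K = ⟨r^4⟩.

Yes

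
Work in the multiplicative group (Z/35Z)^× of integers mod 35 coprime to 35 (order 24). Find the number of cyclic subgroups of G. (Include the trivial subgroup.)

12

A cyclic subgroup of order d is generated by each of its φ(d) elements of order d, so the cyclic subgroups of order d number (#elements of order d)/φ(d).
Cyclic subgroups by order — order 1: 1; order 2: 3; order 3: 1; order 4: 2; order 6: 3; order 12: 2.
Total: 12.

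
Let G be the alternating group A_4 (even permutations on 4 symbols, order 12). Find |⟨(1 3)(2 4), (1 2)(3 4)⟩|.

4

|⟨(1 3)(2 4)⟩| = 2 and |⟨(1 2)(3 4)⟩| = 2, so |H| is a multiple of lcm(2, 2) = 2 and divides |G| = 12.
Closing under the operation: H = {e, (1 2)(3 4), (1 3)(2 4), (1 4)(2 3)}, so |H| = 4.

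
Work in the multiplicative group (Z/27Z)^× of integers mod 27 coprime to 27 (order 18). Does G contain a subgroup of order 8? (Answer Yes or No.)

8 does not divide |G| = 18, so by Lagrange no subgroup of order 8 exists.

No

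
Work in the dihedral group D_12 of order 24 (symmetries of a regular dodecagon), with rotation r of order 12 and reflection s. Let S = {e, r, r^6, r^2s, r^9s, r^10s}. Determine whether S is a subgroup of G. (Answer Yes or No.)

No

r ∈ S but its inverse r^11 ∉ S, so S is not a subgroup.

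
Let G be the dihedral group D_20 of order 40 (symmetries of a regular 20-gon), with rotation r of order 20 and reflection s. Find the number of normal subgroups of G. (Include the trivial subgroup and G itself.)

G has 48 subgroups. Checking conjugation-invariance by order — order 1: 1/1 normal; order 2: 1/21 normal; order 4: 1/11 normal; order 5: 1/1 normal; order 8: 0/5 normal; order 10: 1/5 normal; order 20: 3/3 normal; order 40: 1/1 normal.
Total normal subgroups: 9.

9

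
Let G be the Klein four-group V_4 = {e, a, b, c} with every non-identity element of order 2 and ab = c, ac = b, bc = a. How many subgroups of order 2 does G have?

3

|G| = 4 and 2 | 4, so subgroups of order 2 are possible by Lagrange.
The subgroups of order 2 are: {e, a}; {e, b}; {e, c}.
So G has 3 subgroups of order 2.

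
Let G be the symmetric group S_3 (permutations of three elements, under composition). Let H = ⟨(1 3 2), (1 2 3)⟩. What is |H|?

|⟨(1 3 2)⟩| = 3 and |⟨(1 2 3)⟩| = 3, so |H| is a multiple of lcm(3, 3) = 3 and divides |G| = 6.
Closing under the operation: H = {e, (1 2 3), (1 3 2)}, so |H| = 3.

3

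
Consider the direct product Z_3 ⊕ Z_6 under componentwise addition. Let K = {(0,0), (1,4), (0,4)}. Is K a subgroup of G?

(0,4) ∈ K but its inverse (0,2) ∉ K, so K is not a subgroup.

No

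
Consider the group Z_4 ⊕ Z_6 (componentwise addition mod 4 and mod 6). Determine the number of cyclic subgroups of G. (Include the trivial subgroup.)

A cyclic subgroup of order d is generated by each of its φ(d) elements of order d, so the cyclic subgroups of order d number (#elements of order d)/φ(d).
Cyclic subgroups by order — order 1: 1; order 2: 3; order 3: 1; order 4: 2; order 6: 3; order 12: 2.
Total: 12.

12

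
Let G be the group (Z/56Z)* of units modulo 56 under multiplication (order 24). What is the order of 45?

6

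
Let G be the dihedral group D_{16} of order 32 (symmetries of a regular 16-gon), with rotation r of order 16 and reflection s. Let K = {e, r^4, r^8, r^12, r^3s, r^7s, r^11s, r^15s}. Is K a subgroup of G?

Yes

|K| = 8 divides |G| = 32, consistent with Lagrange.
K contains the identity, every element's inverse is in K, and K is closed under ·: it is a subgroup.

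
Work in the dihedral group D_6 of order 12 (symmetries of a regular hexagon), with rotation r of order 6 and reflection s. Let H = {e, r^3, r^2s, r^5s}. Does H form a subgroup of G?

Yes

|H| = 4 divides |G| = 12, consistent with Lagrange.
H contains the identity, every element's inverse is in H, and H is closed under ·: it is a subgroup.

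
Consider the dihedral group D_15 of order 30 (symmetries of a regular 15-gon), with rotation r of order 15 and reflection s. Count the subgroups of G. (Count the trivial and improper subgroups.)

|G| = 30, so by Lagrange every subgroup order divides 30. Divisors: 1, 2, 3, 5, 6, 10, 15, 30.
Subgroups by order — order 1: 1; order 2: 15; order 3: 1; order 5: 1; order 6: 5; order 10: 3; order 15: 1; order 30: 1.
Total: 1 + 15 + 1 + 1 + 5 + 3 + 1 + 1 = 28.

28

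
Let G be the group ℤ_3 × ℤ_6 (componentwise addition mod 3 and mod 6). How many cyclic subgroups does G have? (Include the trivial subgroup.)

10

Group the elements of G by the cyclic subgroup they generate; each cyclic subgroup of order d accounts for φ(d) elements.
Cyclic subgroups by order — order 1: 1; order 2: 1; order 3: 4; order 6: 4.
Total: 10.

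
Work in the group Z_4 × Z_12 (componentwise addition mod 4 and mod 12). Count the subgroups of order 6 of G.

3

|G| = 48 and 6 | 48, so subgroups of order 6 are possible by Lagrange.
The subgroups of order 6 are: {(0,0), (0,2), (0,4), (0,6), (0,8), (0,10)}; {(0,0), (0,4), (0,8), (2,0), (2,4), (2,8)}; {(0,0), (0,4), (0,8), (2,2), (2,6), (2,10)}.
So G has 3 subgroups of order 6.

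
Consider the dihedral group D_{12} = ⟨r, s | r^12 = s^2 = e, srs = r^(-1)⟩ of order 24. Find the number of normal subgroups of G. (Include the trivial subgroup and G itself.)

9

G has 34 subgroups. Checking conjugation-invariance by order — order 1: 1/1 normal; order 2: 1/13 normal; order 3: 1/1 normal; order 4: 1/7 normal; order 6: 1/5 normal; order 8: 0/3 normal; order 12: 3/3 normal; order 24: 1/1 normal.
Total normal subgroups: 9.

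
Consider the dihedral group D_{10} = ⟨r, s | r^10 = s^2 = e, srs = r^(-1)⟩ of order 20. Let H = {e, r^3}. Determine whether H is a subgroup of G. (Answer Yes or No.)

No

r^3 ∈ H but its inverse r^7 ∉ H, so H is not a subgroup.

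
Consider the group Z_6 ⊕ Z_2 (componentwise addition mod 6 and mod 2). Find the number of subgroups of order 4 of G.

|G| = 12 and 4 | 12, so subgroups of order 4 are possible by Lagrange.
The subgroups of order 4 are: {(0,0), (0,1), (3,0), (3,1)}.
So G has 1 subgroup of order 4.

1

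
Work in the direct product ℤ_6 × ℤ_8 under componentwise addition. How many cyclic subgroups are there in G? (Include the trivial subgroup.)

Each element a generates a cyclic subgroup ⟨a⟩; distinct elements may generate the same one (a cyclic group of order d has φ(d) generators).
Cyclic subgroups by order — order 1: 1; order 2: 3; order 3: 1; order 4: 2; order 6: 3; order 8: 2; order 12: 2; order 24: 2.
Total: 16.

16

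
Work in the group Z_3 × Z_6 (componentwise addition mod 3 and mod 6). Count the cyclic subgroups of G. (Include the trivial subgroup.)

Each element a generates a cyclic subgroup ⟨a⟩; distinct elements may generate the same one (a cyclic group of order d has φ(d) generators).
Cyclic subgroups by order — order 1: 1; order 2: 1; order 3: 4; order 6: 4.
Total: 10.

10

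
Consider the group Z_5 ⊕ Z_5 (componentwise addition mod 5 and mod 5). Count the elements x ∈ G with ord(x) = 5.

An element (a,b) has order lcm(ord(a), ord(b)); count pairs with lcm equal to 5.
Enumerating gives 24 such elements.

24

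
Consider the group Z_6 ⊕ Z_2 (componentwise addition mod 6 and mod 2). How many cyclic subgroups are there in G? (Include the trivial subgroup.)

Group the elements of G by the cyclic subgroup they generate; each cyclic subgroup of order d accounts for φ(d) elements.
Cyclic subgroups by order — order 1: 1; order 2: 3; order 3: 1; order 6: 3.
Total: 8.

8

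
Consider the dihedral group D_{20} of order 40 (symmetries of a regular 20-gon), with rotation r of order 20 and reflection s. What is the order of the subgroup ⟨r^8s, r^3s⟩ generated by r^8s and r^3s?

8

|⟨r^8s⟩| = 2 and |⟨r^3s⟩| = 2, so |H| is a multiple of lcm(2, 2) = 2 and divides |G| = 40.
Closing under the operation: H = {e, r^5, r^10, r^15, r^3s, r^8s, r^13s, r^18s}, so |H| = 8.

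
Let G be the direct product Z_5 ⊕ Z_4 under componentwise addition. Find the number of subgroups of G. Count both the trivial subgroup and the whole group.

|G| = 20, so by Lagrange every subgroup order divides 20. Divisors: 1, 2, 4, 5, 10, 20.
Subgroups by order — order 1: 1; order 2: 1; order 4: 1; order 5: 1; order 10: 1; order 20: 1.
Total: 1 + 1 + 1 + 1 + 1 + 1 = 6.

6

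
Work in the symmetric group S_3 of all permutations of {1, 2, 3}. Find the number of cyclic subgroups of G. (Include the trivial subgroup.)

5

Each element a generates a cyclic subgroup ⟨a⟩; distinct elements may generate the same one (a cyclic group of order d has φ(d) generators).
Cyclic subgroups by order — order 1: 1; order 2: 3; order 3: 1.
Total: 5.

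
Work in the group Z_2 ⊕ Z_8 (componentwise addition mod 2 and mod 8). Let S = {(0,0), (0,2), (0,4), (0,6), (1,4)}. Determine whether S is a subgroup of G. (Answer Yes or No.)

|S| = 5 does not divide |G| = 16, so by Lagrange S is not a subgroup.

No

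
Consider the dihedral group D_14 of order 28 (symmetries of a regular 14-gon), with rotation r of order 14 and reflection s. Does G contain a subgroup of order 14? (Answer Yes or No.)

Yes

14 | 28. A subgroup of order 14 is {e, r, r^2, r^3, r^4, r^5, r^6, r^7, r^8, r^9, r^10, r^11, r^12, r^13}.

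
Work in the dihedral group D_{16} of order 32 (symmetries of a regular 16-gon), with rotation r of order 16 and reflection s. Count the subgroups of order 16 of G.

3

|G| = 32 and 16 | 32, so subgroups of order 16 are possible by Lagrange.
The subgroups of order 16 are: {e, r, r^2, r^3, r^4, r^5, r^6, r^7, r^8, r^9, r^10, r^11, r^12, r^13, r^14, r^15}; {e, r^2, r^4, r^6, r^8, r^10, r^12, r^14, s, r^2s, r^4s, r^6s, r^8s, r^10s, r^12s, r^14s}; {e, r^2, r^4, r^6, r^8, r^10, r^12, r^14, rs, r^3s, r^5s, r^7s, r^9s, r^11s, r^13s, r^15s}.
So G has 3 subgroups of order 16.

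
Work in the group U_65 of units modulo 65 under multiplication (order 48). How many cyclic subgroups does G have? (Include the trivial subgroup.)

20

A cyclic subgroup of order d is generated by each of its φ(d) elements of order d, so the cyclic subgroups of order d number (#elements of order d)/φ(d).
Cyclic subgroups by order — order 1: 1; order 2: 3; order 3: 1; order 4: 6; order 6: 3; order 12: 6.
Total: 20.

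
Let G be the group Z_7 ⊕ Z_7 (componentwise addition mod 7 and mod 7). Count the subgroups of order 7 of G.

|G| = 49 and 7 | 49, so subgroups of order 7 are possible by Lagrange.
The subgroups of order 7 are: {(0,0), (0,1), (0,2), (0,3), (0,4), (0,5), (0,6)}; {(0,0), (1,0), (2,0), (3,0), (4,0), (5,0), (6,0)}; {(0,0), (1,1), (2,2), (3,3), (4,4), (5,5), (6,6)}; {(0,0), (1,2), (2,4), (3,6), (4,1), (5,3), (6,5)}; … (8 in all).
So G has 8 subgroups of order 7.

8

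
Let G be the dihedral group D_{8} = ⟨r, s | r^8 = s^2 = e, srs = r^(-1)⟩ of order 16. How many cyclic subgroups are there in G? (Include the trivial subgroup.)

12

Group the elements of G by the cyclic subgroup they generate; each cyclic subgroup of order d accounts for φ(d) elements.
Cyclic subgroups by order — order 1: 1; order 2: 9; order 4: 1; order 8: 1.
Total: 12.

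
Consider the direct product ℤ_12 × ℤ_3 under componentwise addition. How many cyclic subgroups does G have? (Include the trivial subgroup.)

Group the elements of G by the cyclic subgroup they generate; each cyclic subgroup of order d accounts for φ(d) elements.
Cyclic subgroups by order — order 1: 1; order 2: 1; order 3: 4; order 4: 1; order 6: 4; order 12: 4.
Total: 15.

15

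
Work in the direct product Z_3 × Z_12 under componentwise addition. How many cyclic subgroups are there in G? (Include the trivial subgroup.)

15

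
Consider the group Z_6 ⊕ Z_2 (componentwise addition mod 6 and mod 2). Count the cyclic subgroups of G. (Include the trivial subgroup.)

Group the elements of G by the cyclic subgroup they generate; each cyclic subgroup of order d accounts for φ(d) elements.
Cyclic subgroups by order — order 1: 1; order 2: 3; order 3: 1; order 6: 3.
Total: 8.

8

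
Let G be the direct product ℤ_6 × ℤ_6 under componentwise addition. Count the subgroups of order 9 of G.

1

|G| = 36 and 9 | 36, so subgroups of order 9 are possible by Lagrange.
The subgroups of order 9 are: {(0,0), (0,2), (0,4), (2,0), (2,2), (2,4), (4,0), (4,2), (4,4)}.
So G has 1 subgroup of order 9.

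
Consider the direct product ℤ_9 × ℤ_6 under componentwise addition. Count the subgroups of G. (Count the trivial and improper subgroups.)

|G| = 54, so by Lagrange every subgroup order divides 54. Divisors: 1, 2, 3, 6, 9, 18, 27, 54.
Subgroups by order — order 1: 1; order 2: 1; order 3: 4; order 6: 4; order 9: 4; order 18: 4; order 27: 1; order 54: 1.
Total: 1 + 1 + 4 + 4 + 4 + 4 + 1 + 1 = 20.

20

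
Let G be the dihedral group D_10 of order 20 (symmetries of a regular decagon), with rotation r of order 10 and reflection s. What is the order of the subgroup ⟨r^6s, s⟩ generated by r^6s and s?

10

|⟨r^6s⟩| = 2 and |⟨s⟩| = 2, so |H| is a multiple of lcm(2, 2) = 2 and divides |G| = 20.
Closing under the operation: H = {e, r^2, r^4, r^6, r^8, s, r^2s, r^4s, r^6s, r^8s}, so |H| = 10.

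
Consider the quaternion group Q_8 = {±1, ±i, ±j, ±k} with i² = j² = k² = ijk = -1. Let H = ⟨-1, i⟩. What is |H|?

4

|⟨-1⟩| = 2 and |⟨i⟩| = 4, so |H| is a multiple of lcm(2, 4) = 4 and divides |G| = 8.
Closing under the operation: H = {1, -1, i, -i}, so |H| = 4.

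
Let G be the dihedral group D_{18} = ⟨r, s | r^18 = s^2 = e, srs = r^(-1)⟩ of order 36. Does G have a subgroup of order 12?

Yes

12 | 36. A subgroup of order 12 is {e, r^3, r^6, r^9, r^12, r^15, rs, r^4s, r^7s, r^10s, r^13s, r^16s}.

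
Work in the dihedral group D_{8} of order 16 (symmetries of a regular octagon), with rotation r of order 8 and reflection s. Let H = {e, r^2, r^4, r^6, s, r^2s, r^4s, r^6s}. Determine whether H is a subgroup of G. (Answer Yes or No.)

|H| = 8 divides |G| = 16, consistent with Lagrange.
H contains the identity, every element's inverse is in H, and H is closed under ·: it is a subgroup.

Yes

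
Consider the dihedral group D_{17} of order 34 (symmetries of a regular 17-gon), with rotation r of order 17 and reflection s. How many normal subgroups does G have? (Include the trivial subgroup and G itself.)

3

G has 20 subgroups. Checking conjugation-invariance by order — order 1: 1/1 normal; order 2: 0/17 normal; order 17: 1/1 normal; order 34: 1/1 normal.
Total normal subgroups: 3.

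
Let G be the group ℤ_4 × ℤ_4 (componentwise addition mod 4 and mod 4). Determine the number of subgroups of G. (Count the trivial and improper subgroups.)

|G| = 16, so by Lagrange every subgroup order divides 16. Divisors: 1, 2, 4, 8, 16.
Subgroups by order — order 1: 1; order 2: 3; order 4: 7; order 8: 3; order 16: 1.
Total: 1 + 3 + 7 + 3 + 1 = 15.

15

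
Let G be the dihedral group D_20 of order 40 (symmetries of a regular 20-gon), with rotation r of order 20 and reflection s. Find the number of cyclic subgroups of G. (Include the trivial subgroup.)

26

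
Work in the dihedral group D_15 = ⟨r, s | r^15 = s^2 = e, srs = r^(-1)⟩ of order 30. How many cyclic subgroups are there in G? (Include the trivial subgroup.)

Each element a generates a cyclic subgroup ⟨a⟩; distinct elements may generate the same one (a cyclic group of order d has φ(d) generators).
Cyclic subgroups by order — order 1: 1; order 2: 15; order 3: 1; order 5: 1; order 15: 1.
Total: 19.

19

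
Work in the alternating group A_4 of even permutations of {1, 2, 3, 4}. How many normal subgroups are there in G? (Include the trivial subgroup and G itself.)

3

G has 10 subgroups. Checking conjugation-invariance by order — order 1: 1/1 normal; order 2: 0/3 normal; order 3: 0/4 normal; order 4: 1/1 normal; order 12: 1/1 normal.
Total normal subgroups: 3.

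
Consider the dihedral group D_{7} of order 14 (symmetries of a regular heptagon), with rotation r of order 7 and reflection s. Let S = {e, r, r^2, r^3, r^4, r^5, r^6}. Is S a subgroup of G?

|S| = 7 divides |G| = 14, consistent with Lagrange.
S contains the identity, every element's inverse is in S, and S is closed under ·: it is a subgroup.
In fact S = ⟨r^4⟩.

Yes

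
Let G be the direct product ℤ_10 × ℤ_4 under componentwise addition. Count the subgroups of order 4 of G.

3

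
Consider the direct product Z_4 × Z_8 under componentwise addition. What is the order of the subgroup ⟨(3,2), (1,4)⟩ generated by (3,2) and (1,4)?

16

|⟨(3,2)⟩| = 4 and |⟨(1,4)⟩| = 4, so |H| is a multiple of lcm(4, 4) = 4 and divides |G| = 32.
Closing under the operation: H = {(0,0), (0,2), (0,4), (0,6), (1,0), (1,2), (1,4), (1,6), (2,0), (2,2), (2,4), (2,6), (3,0), (3,2), (3,4), (3,6)}, so |H| = 16.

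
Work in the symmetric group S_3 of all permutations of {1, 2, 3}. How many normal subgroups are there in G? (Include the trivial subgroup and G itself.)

3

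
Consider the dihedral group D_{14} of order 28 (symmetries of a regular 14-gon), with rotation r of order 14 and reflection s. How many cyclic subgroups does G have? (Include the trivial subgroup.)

Each element a generates a cyclic subgroup ⟨a⟩; distinct elements may generate the same one (a cyclic group of order d has φ(d) generators).
Cyclic subgroups by order — order 1: 1; order 2: 15; order 7: 1; order 14: 1.
Total: 18.

18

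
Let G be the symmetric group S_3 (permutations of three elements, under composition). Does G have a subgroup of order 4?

No

4 does not divide |G| = 6, so by Lagrange no subgroup of order 4 exists.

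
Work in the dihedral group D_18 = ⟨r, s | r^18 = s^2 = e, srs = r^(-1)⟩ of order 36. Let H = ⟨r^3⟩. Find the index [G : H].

|⟨r^3⟩| = 6 and |G| = 36.
By Lagrange, [G : H] = |G|/|H| = 36/6 = 6.

6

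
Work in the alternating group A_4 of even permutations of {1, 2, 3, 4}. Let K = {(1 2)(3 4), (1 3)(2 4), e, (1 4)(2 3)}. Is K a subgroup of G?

Yes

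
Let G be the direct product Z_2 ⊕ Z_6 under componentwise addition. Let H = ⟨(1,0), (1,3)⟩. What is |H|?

|⟨(1,0)⟩| = 2 and |⟨(1,3)⟩| = 2, so |H| is a multiple of lcm(2, 2) = 2 and divides |G| = 12.
Closing under the operation: H = {(0,0), (0,3), (1,0), (1,3)}, so |H| = 4.

4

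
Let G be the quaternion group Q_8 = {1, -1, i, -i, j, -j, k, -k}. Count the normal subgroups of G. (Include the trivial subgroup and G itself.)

6

G has 6 subgroups. Checking conjugation-invariance by order — order 1: 1/1 normal; order 2: 1/1 normal; order 4: 3/3 normal; order 8: 1/1 normal.
Total normal subgroups: 6.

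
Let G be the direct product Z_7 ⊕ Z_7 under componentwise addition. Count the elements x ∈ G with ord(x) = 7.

48

An element (a,b) has order lcm(ord(a), ord(b)); count pairs with lcm equal to 7.
Enumerating gives 48 such elements.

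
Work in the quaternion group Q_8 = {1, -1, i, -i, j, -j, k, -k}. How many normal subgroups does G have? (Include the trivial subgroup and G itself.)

G has 6 subgroups. Checking conjugation-invariance by order — order 1: 1/1 normal; order 2: 1/1 normal; order 4: 3/3 normal; order 8: 1/1 normal.
Total normal subgroups: 6.

6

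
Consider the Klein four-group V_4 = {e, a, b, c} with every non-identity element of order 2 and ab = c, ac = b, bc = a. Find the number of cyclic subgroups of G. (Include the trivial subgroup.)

Group the elements of G by the cyclic subgroup they generate; each cyclic subgroup of order d accounts for φ(d) elements.
Cyclic subgroups by order — order 1: 1; order 2: 3.
Total: 4.

4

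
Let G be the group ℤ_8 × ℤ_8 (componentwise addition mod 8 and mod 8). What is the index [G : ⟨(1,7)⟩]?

|⟨(1,7)⟩| = 8 and |G| = 64.
By Lagrange, [G : H] = |G|/|H| = 64/8 = 8.

8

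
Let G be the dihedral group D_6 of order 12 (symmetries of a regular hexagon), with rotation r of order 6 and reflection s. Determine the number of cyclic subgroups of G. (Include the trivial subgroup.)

Group the elements of G by the cyclic subgroup they generate; each cyclic subgroup of order d accounts for φ(d) elements.
Cyclic subgroups by order — order 1: 1; order 2: 7; order 3: 1; order 6: 1.
Total: 10.

10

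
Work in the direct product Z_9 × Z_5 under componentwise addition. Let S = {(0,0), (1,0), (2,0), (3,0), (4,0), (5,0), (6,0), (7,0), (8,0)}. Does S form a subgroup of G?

|S| = 9 divides |G| = 45, consistent with Lagrange.
S contains the identity, every element's inverse is in S, and S is closed under +: it is a subgroup.
In fact S = ⟨(4,0)⟩.

Yes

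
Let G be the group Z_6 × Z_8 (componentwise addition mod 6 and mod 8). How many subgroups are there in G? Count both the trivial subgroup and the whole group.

|G| = 48, so by Lagrange every subgroup order divides 48. Divisors: 1, 2, 3, 4, 6, 8, 12, 16, 24, 48.
Subgroups by order — order 1: 1; order 2: 3; order 3: 1; order 4: 3; order 6: 3; order 8: 3; order 12: 3; order 16: 1; order 24: 3; order 48: 1.
Total: 1 + 3 + 1 + 3 + 3 + 3 + 3 + 1 + 3 + 1 = 22.

22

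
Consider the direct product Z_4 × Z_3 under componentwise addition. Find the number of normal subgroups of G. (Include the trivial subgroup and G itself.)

6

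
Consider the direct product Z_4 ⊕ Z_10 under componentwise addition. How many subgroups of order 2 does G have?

3

|G| = 40 and 2 | 40, so subgroups of order 2 are possible by Lagrange.
The subgroups of order 2 are: {(0,0), (0,5)}; {(0,0), (2,0)}; {(0,0), (2,5)}.
So G has 3 subgroups of order 2.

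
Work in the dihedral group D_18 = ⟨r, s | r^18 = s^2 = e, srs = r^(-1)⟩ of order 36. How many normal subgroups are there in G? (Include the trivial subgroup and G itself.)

G has 45 subgroups. Checking conjugation-invariance by order — order 1: 1/1 normal; order 2: 1/19 normal; order 3: 1/1 normal; order 4: 0/9 normal; order 6: 1/7 normal; order 9: 1/1 normal; order 12: 0/3 normal; order 18: 3/3 normal; order 36: 1/1 normal.
Total normal subgroups: 9.

9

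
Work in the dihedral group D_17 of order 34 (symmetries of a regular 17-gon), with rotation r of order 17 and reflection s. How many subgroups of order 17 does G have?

1

|G| = 34 and 17 | 34, so subgroups of order 17 are possible by Lagrange.
The subgroups of order 17 are: {e, r, r^2, r^3, r^4, r^5, r^6, r^7, r^8, r^9, r^10, r^11, r^12, r^13, r^14, r^15, r^16}.
So G has 1 subgroup of order 17.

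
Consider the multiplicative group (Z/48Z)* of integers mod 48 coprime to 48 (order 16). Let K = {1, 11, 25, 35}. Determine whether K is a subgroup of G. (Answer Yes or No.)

|K| = 4 divides |G| = 16, consistent with Lagrange.
K contains the identity, every element's inverse is in K, and K is closed under ·: it is a subgroup.
In fact K = ⟨11⟩.

Yes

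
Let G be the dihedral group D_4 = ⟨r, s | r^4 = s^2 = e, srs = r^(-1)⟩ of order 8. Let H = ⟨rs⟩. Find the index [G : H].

4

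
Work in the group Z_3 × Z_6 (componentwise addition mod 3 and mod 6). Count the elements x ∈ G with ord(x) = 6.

8

An element (a,b) has order lcm(ord(a), ord(b)); count pairs with lcm equal to 6.
Enumerating gives 8 such elements.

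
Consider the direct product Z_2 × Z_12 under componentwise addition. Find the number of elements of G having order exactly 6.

6

An element (a,b) has order lcm(ord(a), ord(b)); count pairs with lcm equal to 6.
Enumerating gives 6 such elements.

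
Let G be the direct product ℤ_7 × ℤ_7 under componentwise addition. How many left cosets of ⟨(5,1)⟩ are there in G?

|⟨(5,1)⟩| = 7 and |G| = 49.
By Lagrange, [G : H] = |G|/|H| = 49/7 = 7.

7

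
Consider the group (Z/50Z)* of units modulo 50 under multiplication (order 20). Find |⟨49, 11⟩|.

|⟨49⟩| = 2 and |⟨11⟩| = 5, so |H| is a multiple of lcm(2, 5) = 10 and divides |G| = 20.
Closing under the operation: H = {1, 9, 11, 19, 21, 29, 31, 39, 41, 49}, so |H| = 10.

10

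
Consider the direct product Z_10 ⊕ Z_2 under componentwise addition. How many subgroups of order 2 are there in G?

3

|G| = 20 and 2 | 20, so subgroups of order 2 are possible by Lagrange.
The subgroups of order 2 are: {(0,0), (0,1)}; {(0,0), (5,0)}; {(0,0), (5,1)}.
So G has 3 subgroups of order 2.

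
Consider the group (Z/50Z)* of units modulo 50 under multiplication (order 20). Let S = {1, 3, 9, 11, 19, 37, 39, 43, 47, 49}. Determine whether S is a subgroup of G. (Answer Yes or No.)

No

3 ∈ S but its inverse 17 ∉ S, so S is not a subgroup.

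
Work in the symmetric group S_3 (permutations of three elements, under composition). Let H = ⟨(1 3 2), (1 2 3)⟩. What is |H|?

3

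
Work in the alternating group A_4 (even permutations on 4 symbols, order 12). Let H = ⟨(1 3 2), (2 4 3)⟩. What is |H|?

12

|⟨(1 3 2)⟩| = 3 and |⟨(2 4 3)⟩| = 3, so |H| is a multiple of lcm(3, 3) = 3 and divides |G| = 12.
Closing {(1 3 2), (2 4 3)} under the group operation gives all of G, so |H| = 12.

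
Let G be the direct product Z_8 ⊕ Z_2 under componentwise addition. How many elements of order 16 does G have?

0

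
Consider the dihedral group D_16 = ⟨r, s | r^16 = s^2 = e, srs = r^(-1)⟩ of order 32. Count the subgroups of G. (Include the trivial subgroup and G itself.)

|G| = 32, so by Lagrange every subgroup order divides 32. Divisors: 1, 2, 4, 8, 16, 32.
Subgroups by order — order 1: 1; order 2: 17; order 4: 9; order 8: 5; order 16: 3; order 32: 1.
Total: 1 + 17 + 9 + 5 + 3 + 1 = 36.

36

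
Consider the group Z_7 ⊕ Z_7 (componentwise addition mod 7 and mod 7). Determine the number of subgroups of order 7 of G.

|G| = 49 and 7 | 49, so subgroups of order 7 are possible by Lagrange.
The subgroups of order 7 are: {(0,0), (0,1), (0,2), (0,3), (0,4), (0,5), (0,6)}; {(0,0), (1,0), (2,0), (3,0), (4,0), (5,0), (6,0)}; {(0,0), (1,1), (2,2), (3,3), (4,4), (5,5), (6,6)}; {(0,0), (1,2), (2,4), (3,6), (4,1), (5,3), (6,5)}; … (8 in all).
So G has 8 subgroups of order 7.

8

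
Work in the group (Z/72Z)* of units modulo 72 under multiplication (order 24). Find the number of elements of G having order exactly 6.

14

Enumerating element orders in G gives 14 elements of order 6.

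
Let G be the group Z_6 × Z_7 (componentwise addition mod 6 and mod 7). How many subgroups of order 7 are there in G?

1

|G| = 42 and 7 | 42, so subgroups of order 7 are possible by Lagrange.
The subgroups of order 7 are: {(0,0), (0,1), (0,2), (0,3), (0,4), (0,5), (0,6)}.
So G has 1 subgroup of order 7.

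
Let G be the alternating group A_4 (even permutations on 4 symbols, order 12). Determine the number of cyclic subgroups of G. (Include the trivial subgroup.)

Group the elements of G by the cyclic subgroup they generate; each cyclic subgroup of order d accounts for φ(d) elements.
Cyclic subgroups by order — order 1: 1; order 2: 3; order 3: 4.
Total: 8.

8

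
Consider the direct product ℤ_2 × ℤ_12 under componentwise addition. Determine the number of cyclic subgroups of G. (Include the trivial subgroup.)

12

Group the elements of G by the cyclic subgroup they generate; each cyclic subgroup of order d accounts for φ(d) elements.
Cyclic subgroups by order — order 1: 1; order 2: 3; order 3: 1; order 4: 2; order 6: 3; order 12: 2.
Total: 12.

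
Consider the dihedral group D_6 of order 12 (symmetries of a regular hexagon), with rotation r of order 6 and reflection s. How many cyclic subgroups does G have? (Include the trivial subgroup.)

Each element a generates a cyclic subgroup ⟨a⟩; distinct elements may generate the same one (a cyclic group of order d has φ(d) generators).
Cyclic subgroups by order — order 1: 1; order 2: 7; order 3: 1; order 6: 1.
Total: 10.

10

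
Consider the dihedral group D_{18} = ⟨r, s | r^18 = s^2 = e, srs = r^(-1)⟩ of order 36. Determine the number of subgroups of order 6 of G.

|G| = 36 and 6 | 36, so subgroups of order 6 are possible by Lagrange.
The subgroups of order 6 are: {e, r^6, r^12, r^4s, r^10s, r^16s}; {e, r^6, r^12, r^5s, r^11s, r^17s}; {e, r^6, r^12, s, r^6s, r^12s}; {e, r^6, r^12, rs, r^7s, r^13s}; … (7 in all).
So G has 7 subgroups of order 6.

7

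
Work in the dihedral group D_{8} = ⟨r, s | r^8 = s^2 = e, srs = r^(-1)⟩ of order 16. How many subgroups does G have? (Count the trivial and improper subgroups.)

19

|G| = 16, so by Lagrange every subgroup order divides 16. Divisors: 1, 2, 4, 8, 16.
Subgroups by order — order 1: 1; order 2: 9; order 4: 5; order 8: 3; order 16: 1.
Total: 1 + 9 + 5 + 3 + 1 = 19.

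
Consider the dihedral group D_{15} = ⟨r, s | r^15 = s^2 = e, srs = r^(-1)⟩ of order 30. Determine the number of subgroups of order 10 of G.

3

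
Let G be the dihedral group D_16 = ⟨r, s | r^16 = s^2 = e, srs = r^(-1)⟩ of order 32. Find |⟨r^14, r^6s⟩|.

|⟨r^14⟩| = 8 and |⟨r^6s⟩| = 2, so |H| is a multiple of lcm(8, 2) = 8 and divides |G| = 32.
Closing under the operation: H = {e, r^2, r^4, r^6, r^8, r^10, r^12, r^14, s, r^2s, r^4s, r^6s, r^8s, r^10s, r^12s, r^14s}, so |H| = 16.

16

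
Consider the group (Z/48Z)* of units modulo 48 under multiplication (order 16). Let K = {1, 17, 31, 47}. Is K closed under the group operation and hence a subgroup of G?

Yes

|K| = 4 divides |G| = 16, consistent with Lagrange.
K contains the identity, every element's inverse is in K, and K is closed under ·: it is a subgroup.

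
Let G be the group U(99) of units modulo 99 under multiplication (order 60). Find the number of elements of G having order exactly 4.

No element of G has order 4 (even though 4 | 60).

0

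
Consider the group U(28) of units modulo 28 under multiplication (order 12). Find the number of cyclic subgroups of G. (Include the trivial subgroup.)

Group the elements of G by the cyclic subgroup they generate; each cyclic subgroup of order d accounts for φ(d) elements.
Cyclic subgroups by order — order 1: 1; order 2: 3; order 3: 1; order 6: 3.
Total: 8.

8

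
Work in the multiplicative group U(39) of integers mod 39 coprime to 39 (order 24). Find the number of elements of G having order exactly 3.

2

The elements of order 3 are: 16, 22.
That's 2.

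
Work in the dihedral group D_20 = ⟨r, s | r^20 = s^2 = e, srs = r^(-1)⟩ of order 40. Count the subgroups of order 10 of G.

5

|G| = 40 and 10 | 40, so subgroups of order 10 are possible by Lagrange.
The subgroups of order 10 are: {e, r^2, r^4, r^6, r^8, r^10, r^12, r^14, r^16, r^18}; {e, r^4, r^8, r^12, r^16, r^2s, r^6s, r^10s, r^14s, r^18s}; {e, r^4, r^8, r^12, r^16, r^3s, r^7s, r^11s, r^15s, r^19s}; {e, r^4, r^8, r^12, r^16, s, r^4s, r^8s, r^12s, r^16s}; … (5 in all).
So G has 5 subgroups of order 10.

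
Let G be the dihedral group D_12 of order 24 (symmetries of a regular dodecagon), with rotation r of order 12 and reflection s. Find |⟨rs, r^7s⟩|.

|⟨rs⟩| = 2 and |⟨r^7s⟩| = 2, so |H| is a multiple of lcm(2, 2) = 2 and divides |G| = 24.
Closing under the operation: H = {e, r^6, rs, r^7s}, so |H| = 4.

4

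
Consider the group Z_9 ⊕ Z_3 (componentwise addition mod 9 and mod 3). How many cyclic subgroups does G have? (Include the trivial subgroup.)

8

A cyclic subgroup of order d is generated by each of its φ(d) elements of order d, so the cyclic subgroups of order d number (#elements of order d)/φ(d).
Cyclic subgroups by order — order 1: 1; order 3: 4; order 9: 3.
Total: 8.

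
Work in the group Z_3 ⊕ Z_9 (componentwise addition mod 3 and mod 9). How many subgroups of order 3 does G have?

4

|G| = 27 and 3 | 27, so subgroups of order 3 are possible by Lagrange.
The subgroups of order 3 are: {(0,0), (0,3), (0,6)}; {(0,0), (1,0), (2,0)}; {(0,0), (1,3), (2,6)}; {(0,0), (1,6), (2,3)}.
So G has 4 subgroups of order 3.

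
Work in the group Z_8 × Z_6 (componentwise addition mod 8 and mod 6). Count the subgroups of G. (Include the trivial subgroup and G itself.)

|G| = 48, so by Lagrange every subgroup order divides 48. Divisors: 1, 2, 3, 4, 6, 8, 12, 16, 24, 48.
Subgroups by order — order 1: 1; order 2: 3; order 3: 1; order 4: 3; order 6: 3; order 8: 3; order 12: 3; order 16: 1; order 24: 3; order 48: 1.
Total: 1 + 3 + 1 + 3 + 3 + 3 + 3 + 1 + 3 + 1 = 22.

22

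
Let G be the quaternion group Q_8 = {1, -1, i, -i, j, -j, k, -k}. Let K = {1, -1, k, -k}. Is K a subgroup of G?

|K| = 4 divides |G| = 8, consistent with Lagrange.
K contains the identity, every element's inverse is in K, and K is closed under ·: it is a subgroup.
In fact K = ⟨-k⟩.

Yes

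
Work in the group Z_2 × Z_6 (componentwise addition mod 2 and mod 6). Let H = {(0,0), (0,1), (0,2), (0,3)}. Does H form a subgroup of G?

No

(0,1) ∈ H but its inverse (0,5) ∉ H, so H is not a subgroup.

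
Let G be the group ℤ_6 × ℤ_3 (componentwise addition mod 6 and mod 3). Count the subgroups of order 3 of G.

|G| = 18 and 3 | 18, so subgroups of order 3 are possible by Lagrange.
The subgroups of order 3 are: {(0,0), (0,1), (0,2)}; {(0,0), (2,0), (4,0)}; {(0,0), (2,1), (4,2)}; {(0,0), (2,2), (4,1)}.
So G has 4 subgroups of order 3.

4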